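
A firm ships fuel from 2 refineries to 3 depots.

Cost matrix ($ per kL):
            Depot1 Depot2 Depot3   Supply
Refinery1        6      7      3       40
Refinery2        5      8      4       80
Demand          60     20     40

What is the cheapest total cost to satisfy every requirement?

Optimal allocation:
  Refinery1→Depot2: 20 kL
  Refinery1→Depot3: 20 kL
  Refinery2→Depot1: 60 kL
  Refinery2→Depot3: 20 kL
Total cost = $580.

580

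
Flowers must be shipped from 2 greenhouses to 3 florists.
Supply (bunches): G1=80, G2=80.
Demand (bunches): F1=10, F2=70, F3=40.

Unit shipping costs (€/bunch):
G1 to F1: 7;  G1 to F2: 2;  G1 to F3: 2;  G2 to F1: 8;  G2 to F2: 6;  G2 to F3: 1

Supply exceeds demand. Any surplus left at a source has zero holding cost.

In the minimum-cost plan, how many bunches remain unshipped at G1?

Minimum-cost shipments:
  G1 to F1: 10 bunches
  G1 to F2: 70 bunches
  G2 to F3: 40 bunches
Total cost = €250.
G1 ships 80 of its 80, leaving 0.

0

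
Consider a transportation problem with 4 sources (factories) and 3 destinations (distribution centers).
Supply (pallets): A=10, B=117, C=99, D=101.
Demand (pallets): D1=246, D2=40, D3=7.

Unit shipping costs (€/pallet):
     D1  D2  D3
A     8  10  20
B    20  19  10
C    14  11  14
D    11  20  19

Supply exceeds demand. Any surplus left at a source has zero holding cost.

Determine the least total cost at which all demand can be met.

An optimal shipping plan:
  A→D1: 10 × €8 = €80
  B→D1: 76 × €20 = €1520
  B→D3: 7 × €10 = €70
  C→D1: 59 × €14 = €826
  C→D2: 40 × €11 = €440
  D→D1: 101 × €11 = €1111
Total = 80 + 1520 + 70 + 826 + 440 + 1111 = €4047.

4047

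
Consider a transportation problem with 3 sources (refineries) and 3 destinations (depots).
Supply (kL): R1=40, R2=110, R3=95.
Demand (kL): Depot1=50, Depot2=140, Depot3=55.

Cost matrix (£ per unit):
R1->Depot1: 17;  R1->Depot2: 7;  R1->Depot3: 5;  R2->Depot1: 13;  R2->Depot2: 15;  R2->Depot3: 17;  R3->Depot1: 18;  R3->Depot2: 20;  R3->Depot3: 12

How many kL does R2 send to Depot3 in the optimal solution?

0

Optimal shipments:
  R1 to Depot2: 40 kL
  R2 to Depot1: 10 kL
  R2 to Depot2: 100 kL
  R3 to Depot1: 40 kL
  R3 to Depot3: 55 kL
Total cost = £3290.
The route R2→Depot3 is not used.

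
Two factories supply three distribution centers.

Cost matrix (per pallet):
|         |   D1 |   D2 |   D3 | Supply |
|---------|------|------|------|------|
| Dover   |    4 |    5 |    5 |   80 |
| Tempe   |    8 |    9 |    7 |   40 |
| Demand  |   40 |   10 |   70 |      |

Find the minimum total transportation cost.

One minimum-cost allocation:
  Dover to D1: 40 × 4 = 160
  Dover to D2: 10 × 5 = 50
  Dover to D3: 30 × 5 = 150
  Tempe to D3: 40 × 7 = 280
Total = 160 + 50 + 150 + 280 = 640.
(Supply check: Dover ships 80; Tempe ships 40.)

640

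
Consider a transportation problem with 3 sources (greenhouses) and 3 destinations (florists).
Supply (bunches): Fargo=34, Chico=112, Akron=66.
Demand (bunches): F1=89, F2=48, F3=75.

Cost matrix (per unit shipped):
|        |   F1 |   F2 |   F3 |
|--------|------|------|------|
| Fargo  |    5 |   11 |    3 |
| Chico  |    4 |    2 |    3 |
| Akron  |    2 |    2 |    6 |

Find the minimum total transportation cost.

One minimum-cost allocation:
  Fargo to F3: 34 × 3 = 102
  Chico to F1: 23 × 4 = 92
  Chico to F2: 48 × 2 = 96
  Chico to F3: 41 × 3 = 123
  Akron to F1: 66 × 2 = 132
Total = 102 + 92 + 96 + 123 + 132 = 545.

545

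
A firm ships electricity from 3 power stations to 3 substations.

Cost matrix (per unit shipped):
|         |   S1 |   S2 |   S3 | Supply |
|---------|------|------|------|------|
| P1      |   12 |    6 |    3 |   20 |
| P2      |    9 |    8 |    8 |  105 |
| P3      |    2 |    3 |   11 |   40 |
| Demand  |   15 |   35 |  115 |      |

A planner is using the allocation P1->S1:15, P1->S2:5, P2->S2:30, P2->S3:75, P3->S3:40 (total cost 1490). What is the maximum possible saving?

485

Current plan cost = 15·12 + 5·6 + 30·8 + 75·8 + 40·11 = 1490.
Optimal plan:
  P1–S3: 20 × 3 = 60
  P2–S2: 10 × 8 = 80
  P2–S3: 95 × 8 = 760
  P3–S1: 15 × 2 = 30
  P3–S2: 25 × 3 = 75
Optimal cost = 1005.
Saving = 1490 − 1005 = 485.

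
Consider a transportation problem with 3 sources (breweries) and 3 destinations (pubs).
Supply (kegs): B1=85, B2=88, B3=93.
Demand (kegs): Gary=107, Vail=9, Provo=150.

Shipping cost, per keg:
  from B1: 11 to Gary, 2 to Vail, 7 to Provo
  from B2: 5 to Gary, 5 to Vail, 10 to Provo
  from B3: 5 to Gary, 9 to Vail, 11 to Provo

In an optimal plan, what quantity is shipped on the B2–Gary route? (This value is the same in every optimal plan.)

The minimum-cost plan:
  B1–Provo: 85 × 7 = 595
  B2–Gary: 14 × 5 = 70
  B2–Vail: 9 × 5 = 45
  B2–Provo: 65 × 10 = 650
  B3–Gary: 93 × 5 = 465
Total cost = 1825.
So B2→Gary carries 14 kegs.

14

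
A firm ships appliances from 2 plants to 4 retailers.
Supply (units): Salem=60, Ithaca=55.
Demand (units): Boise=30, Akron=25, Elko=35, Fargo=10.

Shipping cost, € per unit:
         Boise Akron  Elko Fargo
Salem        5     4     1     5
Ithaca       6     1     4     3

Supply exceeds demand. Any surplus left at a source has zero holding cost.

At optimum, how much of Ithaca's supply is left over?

15

An optimal plan:
  Salem->Boise: 25 × €5 = €125
  Salem->Elko: 35 × €1 = €35
  Ithaca->Boise: 5 × €6 = €30
  Ithaca->Akron: 25 × €1 = €25
  Ithaca->Fargo: 10 × €3 = €30
Total cost = €245.
Ithaca ships 40 of its 55, leaving 15.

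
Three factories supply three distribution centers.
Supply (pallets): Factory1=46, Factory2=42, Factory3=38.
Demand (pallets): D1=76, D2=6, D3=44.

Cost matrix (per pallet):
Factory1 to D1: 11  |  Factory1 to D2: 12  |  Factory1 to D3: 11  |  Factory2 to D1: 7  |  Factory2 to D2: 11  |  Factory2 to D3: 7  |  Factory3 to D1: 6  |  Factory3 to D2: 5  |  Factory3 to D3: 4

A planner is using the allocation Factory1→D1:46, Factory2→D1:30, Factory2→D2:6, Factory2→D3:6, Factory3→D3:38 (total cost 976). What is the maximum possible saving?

Current plan cost = 46·11 + 30·7 + 6·11 + 6·7 + 38·4 = 976.
Optimal plan:
  Factory1–D1: 34 × 11 = 374
  Factory1–D3: 12 × 11 = 132
  Factory2–D1: 42 × 7 = 294
  Factory3–D2: 6 × 5 = 30
  Factory3–D3: 32 × 4 = 128
Optimal cost = 958.
Saving = 976 − 958 = 18.

18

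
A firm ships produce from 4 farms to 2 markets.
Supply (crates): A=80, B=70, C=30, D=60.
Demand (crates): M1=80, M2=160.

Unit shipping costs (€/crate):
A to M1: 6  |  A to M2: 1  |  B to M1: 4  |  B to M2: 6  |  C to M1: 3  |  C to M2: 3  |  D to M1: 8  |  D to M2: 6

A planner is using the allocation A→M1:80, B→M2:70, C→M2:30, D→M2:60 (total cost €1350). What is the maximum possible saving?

540

Current plan cost = 80·6 + 70·6 + 30·3 + 60·6 = €1350.
Optimal plan:
  A→M2: 80 crates
  B→M1: 70 crates
  C→M1: 10 crates
  C→M2: 20 crates
  D→M2: 60 crates
Optimal cost = €810.
Saving = 1350 − 810 = €540.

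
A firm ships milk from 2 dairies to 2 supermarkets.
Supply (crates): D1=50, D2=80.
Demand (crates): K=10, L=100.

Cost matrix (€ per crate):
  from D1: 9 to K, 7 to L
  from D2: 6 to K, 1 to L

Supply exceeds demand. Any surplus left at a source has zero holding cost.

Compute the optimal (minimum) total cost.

An optimal shipping plan:
  D1→K: 10 × €9 = €90
  D1→L: 20 × €7 = €140
  D2→L: 80 × €1 = €80
Total = 90 + 140 + 80 = €310.

310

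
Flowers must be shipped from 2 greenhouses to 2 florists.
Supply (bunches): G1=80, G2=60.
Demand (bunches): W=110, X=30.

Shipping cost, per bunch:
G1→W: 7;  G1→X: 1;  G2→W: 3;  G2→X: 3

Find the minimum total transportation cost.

560

An optimal shipping plan:
  G1–W: 50 × 7 = 350
  G1–X: 30 × 1 = 30
  G2–W: 60 × 3 = 180
Total = 350 + 30 + 180 = 560.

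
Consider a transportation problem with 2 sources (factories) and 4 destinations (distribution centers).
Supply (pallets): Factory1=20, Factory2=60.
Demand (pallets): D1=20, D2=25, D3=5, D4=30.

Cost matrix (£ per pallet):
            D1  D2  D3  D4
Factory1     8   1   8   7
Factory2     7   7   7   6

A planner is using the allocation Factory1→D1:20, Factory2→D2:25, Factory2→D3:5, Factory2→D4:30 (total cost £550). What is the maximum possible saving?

140

Current plan cost = 20·8 + 25·7 + 5·7 + 30·6 = £550.
Optimal plan:
  Factory1 to D2: 20 × £1 = £20
  Factory2 to D1: 20 × £7 = £140
  Factory2 to D2: 5 × £7 = £35
  Factory2 to D3: 5 × £7 = £35
  Factory2 to D4: 30 × £6 = £180
Optimal cost = £410.
Saving = 550 − 410 = £140.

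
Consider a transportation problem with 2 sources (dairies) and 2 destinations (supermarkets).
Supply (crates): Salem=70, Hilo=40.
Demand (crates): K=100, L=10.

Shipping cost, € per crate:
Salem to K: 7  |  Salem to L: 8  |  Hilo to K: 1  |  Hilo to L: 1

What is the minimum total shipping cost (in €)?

A cheapest plan:
  Salem to K: 70 × €7 = €490
  Hilo to K: 30 × €1 = €30
  Hilo to L: 10 × €1 = €10
Total = 490 + 30 + 10 = €530.

530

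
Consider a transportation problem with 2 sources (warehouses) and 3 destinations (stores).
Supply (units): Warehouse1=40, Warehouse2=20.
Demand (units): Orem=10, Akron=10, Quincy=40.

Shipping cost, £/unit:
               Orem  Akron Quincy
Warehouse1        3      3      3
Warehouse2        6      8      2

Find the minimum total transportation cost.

160

An optimal shipping plan:
  Warehouse1–Orem: 10 × £3 = £30
  Warehouse1–Akron: 10 × £3 = £30
  Warehouse1–Quincy: 20 × £3 = £60
  Warehouse2–Quincy: 20 × £2 = £40
Total = 30 + 30 + 60 + 40 = £160.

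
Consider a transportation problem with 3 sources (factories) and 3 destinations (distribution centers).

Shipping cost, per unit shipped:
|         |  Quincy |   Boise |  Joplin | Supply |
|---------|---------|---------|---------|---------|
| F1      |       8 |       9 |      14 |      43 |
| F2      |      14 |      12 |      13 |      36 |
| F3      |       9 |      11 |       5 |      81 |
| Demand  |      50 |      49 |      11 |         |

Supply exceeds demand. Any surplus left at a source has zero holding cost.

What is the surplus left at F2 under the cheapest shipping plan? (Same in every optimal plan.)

36

Minimum-cost shipments:
  F1→Boise: 43 × 9 = 387
  F3→Quincy: 50 × 9 = 450
  F3→Boise: 6 × 11 = 66
  F3→Joplin: 11 × 5 = 55
Total cost = 958.
F2 ships 0 of its 36, leaving 36.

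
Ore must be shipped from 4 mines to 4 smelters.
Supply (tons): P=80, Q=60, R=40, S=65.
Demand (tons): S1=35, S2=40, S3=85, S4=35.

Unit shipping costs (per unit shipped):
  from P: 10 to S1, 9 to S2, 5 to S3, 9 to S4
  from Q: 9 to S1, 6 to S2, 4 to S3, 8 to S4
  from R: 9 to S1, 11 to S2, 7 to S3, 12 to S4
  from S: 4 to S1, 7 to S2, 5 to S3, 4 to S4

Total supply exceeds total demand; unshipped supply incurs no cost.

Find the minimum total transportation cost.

A cheapest plan:
  P to S3: 65 tons
  P to S4: 5 tons
  Q to S2: 40 tons
  Q to S3: 20 tons
  S to S1: 35 tons
  S to S4: 30 tons
Total cost = 950.

950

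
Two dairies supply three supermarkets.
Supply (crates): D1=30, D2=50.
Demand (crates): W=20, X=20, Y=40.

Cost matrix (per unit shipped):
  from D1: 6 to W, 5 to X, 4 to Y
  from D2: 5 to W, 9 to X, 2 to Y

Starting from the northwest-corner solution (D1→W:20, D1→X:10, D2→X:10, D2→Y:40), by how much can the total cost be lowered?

Current plan cost = 20·6 + 10·5 + 10·9 + 40·2 = 340.
Optimal plan:
  D1→W: 10 × 6 = 60
  D1→X: 20 × 5 = 100
  D2→W: 10 × 5 = 50
  D2→Y: 40 × 2 = 80
Optimal cost = 290.
Saving = 340 − 290 = 50.

50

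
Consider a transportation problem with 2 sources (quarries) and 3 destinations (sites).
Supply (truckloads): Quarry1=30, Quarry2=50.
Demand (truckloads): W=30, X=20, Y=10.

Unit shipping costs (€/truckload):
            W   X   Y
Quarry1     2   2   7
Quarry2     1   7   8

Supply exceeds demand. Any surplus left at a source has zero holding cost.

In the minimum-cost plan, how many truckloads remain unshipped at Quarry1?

Minimum-cost shipments:
  Quarry1 to X: 20 × €2 = €40
  Quarry1 to Y: 10 × €7 = €70
  Quarry2 to W: 30 × €1 = €30
Total cost = €140.
Quarry1 ships 30 of its 30, leaving 0.

0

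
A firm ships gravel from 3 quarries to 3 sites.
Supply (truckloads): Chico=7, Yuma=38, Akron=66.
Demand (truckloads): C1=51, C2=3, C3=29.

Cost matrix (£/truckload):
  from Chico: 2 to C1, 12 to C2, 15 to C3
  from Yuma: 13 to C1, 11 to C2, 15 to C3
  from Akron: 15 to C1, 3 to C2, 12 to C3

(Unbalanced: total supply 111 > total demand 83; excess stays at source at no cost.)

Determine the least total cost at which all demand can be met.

955

One minimum-cost allocation:
  Chico–C1: 7 × £2 = £14
  Yuma–C1: 38 × £13 = £494
  Akron–C1: 6 × £15 = £90
  Akron–C2: 3 × £3 = £9
  Akron–C3: 29 × £12 = £348
Total = 14 + 494 + 90 + 9 + 348 = £955.
(Supply check: Chico ships 7; Yuma ships 38; Akron ships 38.)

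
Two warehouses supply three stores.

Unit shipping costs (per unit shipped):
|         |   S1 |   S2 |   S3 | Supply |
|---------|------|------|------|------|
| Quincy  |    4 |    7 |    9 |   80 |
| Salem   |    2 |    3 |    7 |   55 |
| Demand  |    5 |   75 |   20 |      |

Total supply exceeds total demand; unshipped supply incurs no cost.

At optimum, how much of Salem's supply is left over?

Minimum-cost shipments:
  Quincy→S1: 5 × 4 = 20
  Quincy→S2: 20 × 7 = 140
  Quincy→S3: 20 × 9 = 180
  Salem→S2: 55 × 3 = 165
Total cost = 505.
Salem ships 55 of its 55, leaving 0.

0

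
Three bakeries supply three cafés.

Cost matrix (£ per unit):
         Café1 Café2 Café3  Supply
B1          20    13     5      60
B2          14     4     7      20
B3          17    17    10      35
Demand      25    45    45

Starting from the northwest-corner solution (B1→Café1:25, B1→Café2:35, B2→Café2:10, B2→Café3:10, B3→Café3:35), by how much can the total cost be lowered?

Current plan cost = 25·20 + 35·13 + 10·4 + 10·7 + 35·10 = £1415.
Optimal plan:
  B1→Café2: 15 × £13 = £195
  B1→Café3: 45 × £5 = £225
  B2→Café2: 20 × £4 = £80
  B3→Café1: 25 × £17 = £425
  B3→Café2: 10 × £17 = £170
Optimal cost = £1095.
Saving = 1415 − 1095 = £320.

320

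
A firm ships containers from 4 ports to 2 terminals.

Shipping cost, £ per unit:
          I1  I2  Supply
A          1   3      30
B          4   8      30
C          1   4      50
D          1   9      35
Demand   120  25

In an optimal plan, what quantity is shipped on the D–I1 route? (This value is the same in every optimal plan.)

35

Optimal shipments:
  A→I1: 5 × £1 = £5
  A→I2: 25 × £3 = £75
  B→I1: 30 × £4 = £120
  C→I1: 50 × £1 = £50
  D→I1: 35 × £1 = £35
Total cost = £285.
So D→I1 carries 35 TEU.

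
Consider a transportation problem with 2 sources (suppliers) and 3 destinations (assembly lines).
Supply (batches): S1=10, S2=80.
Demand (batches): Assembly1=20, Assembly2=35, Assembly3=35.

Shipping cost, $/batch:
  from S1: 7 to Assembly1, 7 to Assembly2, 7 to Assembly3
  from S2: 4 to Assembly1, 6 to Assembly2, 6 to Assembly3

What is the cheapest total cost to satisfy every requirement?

510

Optimal allocation:
  S1–Assembly2: 10 × $7 = $70
  S2–Assembly1: 20 × $4 = $80
  S2–Assembly2: 25 × $6 = $150
  S2–Assembly3: 35 × $6 = $210
Total = 70 + 80 + 150 + 210 = $510.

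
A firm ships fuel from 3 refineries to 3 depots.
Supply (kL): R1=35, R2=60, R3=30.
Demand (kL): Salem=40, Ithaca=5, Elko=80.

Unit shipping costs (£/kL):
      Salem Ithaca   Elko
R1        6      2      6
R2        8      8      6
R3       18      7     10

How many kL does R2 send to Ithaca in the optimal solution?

Solving gives:
  R1→Salem: 35 kL
  R2→Salem: 5 kL
  R2→Elko: 55 kL
  R3→Ithaca: 5 kL
  R3→Elko: 25 kL
Total cost = £865.
The route R2→Ithaca is not used.

0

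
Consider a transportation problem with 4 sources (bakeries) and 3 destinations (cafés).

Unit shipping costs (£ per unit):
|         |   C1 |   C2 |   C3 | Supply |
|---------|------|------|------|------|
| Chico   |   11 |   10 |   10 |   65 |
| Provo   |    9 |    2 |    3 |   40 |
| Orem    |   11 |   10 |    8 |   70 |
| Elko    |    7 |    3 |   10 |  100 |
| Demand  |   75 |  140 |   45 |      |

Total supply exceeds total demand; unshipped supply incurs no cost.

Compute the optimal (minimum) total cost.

1565

One minimum-cost allocation:
  Chico–C1: 50 × £11 = £550
  Provo–C2: 40 × £2 = £80
  Orem–C1: 25 × £11 = £275
  Orem–C3: 45 × £8 = £360
  Elko–C2: 100 × £3 = £300
Total = 550 + 80 + 275 + 360 + 300 = £1565.
(Supply check: Chico ships 50; Provo ships 40; Orem ships 70; Elko ships 100.)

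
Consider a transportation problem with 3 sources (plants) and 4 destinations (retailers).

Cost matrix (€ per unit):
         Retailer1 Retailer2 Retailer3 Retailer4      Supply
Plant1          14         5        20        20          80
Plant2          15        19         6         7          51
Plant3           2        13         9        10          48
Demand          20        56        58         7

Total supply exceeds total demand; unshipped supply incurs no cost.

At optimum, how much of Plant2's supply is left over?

0

Minimum-cost shipments:
  Plant1 to Retailer2: 56 × €5 = €280
  Plant2 to Retailer3: 51 × €6 = €306
  Plant3 to Retailer1: 20 × €2 = €40
  Plant3 to Retailer3: 7 × €9 = €63
  Plant3 to Retailer4: 7 × €10 = €70
Total cost = €759.
Plant2 ships 51 of its 51, leaving 0.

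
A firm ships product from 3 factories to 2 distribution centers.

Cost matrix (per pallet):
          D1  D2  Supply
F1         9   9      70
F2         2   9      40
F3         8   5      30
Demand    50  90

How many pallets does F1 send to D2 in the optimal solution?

The minimum-cost plan:
  F1–D1: 10 × 9 = 90
  F1–D2: 60 × 9 = 540
  F2–D1: 40 × 2 = 80
  F3–D2: 30 × 5 = 150
Total cost = 860.
So F1→D2 carries 60 pallets.

60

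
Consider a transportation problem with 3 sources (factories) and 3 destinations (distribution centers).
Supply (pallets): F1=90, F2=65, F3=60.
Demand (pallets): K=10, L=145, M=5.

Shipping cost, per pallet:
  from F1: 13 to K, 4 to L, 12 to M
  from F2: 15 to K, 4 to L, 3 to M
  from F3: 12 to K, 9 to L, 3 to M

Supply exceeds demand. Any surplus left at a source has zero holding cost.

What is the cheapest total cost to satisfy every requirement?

715

An optimal shipping plan:
  F1->L: 90 × 4 = 360
  F2->L: 55 × 4 = 220
  F2->M: 5 × 3 = 15
  F3->K: 10 × 12 = 120
Total = 360 + 220 + 15 + 120 = 715.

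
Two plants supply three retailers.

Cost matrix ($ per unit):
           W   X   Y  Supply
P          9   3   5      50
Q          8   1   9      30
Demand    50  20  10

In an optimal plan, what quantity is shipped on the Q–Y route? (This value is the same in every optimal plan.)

Solving gives:
  P–W: 40 × $9 = $360
  P–Y: 10 × $5 = $50
  Q–W: 10 × $8 = $80
  Q–X: 20 × $1 = $20
Total cost = $510.
The route Q→Y is not used.

0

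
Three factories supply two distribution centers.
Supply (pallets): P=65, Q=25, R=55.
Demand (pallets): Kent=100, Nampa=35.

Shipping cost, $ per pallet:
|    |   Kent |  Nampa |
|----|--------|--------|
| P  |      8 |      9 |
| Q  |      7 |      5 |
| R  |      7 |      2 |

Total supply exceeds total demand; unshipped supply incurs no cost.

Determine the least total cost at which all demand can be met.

Optimal allocation:
  P to Kent: 55 × $8 = $440
  Q to Kent: 25 × $7 = $175
  R to Kent: 20 × $7 = $140
  R to Nampa: 35 × $2 = $70
Total = 440 + 175 + 140 + 70 = $825.
(Supply check: P ships 55; Q ships 25; R ships 55.)

825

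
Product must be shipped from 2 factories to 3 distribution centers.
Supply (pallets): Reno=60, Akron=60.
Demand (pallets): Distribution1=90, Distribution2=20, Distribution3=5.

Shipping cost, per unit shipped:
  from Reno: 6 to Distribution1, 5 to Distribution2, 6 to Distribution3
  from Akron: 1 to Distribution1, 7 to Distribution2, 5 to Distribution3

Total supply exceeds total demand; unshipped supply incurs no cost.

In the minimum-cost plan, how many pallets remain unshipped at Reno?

An optimal plan:
  Reno->Distribution1: 30 × 6 = 180
  Reno->Distribution2: 20 × 5 = 100
  Reno->Distribution3: 5 × 6 = 30
  Akron->Distribution1: 60 × 1 = 60
Total cost = 370.
Reno ships 55 of its 60, leaving 5.

5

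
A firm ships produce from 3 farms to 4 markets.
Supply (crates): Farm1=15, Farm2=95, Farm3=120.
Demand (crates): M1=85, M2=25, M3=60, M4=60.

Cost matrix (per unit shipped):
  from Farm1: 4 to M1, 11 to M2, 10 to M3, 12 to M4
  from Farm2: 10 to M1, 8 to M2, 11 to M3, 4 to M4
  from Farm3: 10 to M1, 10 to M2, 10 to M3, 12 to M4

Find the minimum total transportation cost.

Optimal allocation:
  Farm1→M1: 15 × 4 = 60
  Farm2→M1: 10 × 10 = 100
  Farm2→M2: 25 × 8 = 200
  Farm2→M4: 60 × 4 = 240
  Farm3→M1: 60 × 10 = 600
  Farm3→M3: 60 × 10 = 600
Total = 60 + 100 + 200 + 240 + 600 + 600 = 1800.

1800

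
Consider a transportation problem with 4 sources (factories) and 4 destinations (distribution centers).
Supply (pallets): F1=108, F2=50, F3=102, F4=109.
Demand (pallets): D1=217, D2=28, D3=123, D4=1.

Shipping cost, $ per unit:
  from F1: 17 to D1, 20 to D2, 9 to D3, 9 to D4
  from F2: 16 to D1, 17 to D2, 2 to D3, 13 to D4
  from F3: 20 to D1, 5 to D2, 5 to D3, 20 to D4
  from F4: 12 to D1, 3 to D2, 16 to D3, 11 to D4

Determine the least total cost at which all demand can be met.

3760

One minimum-cost allocation:
  F1–D1: 107 × $17 = $1819
  F1–D4: 1 × $9 = $9
  F2–D1: 1 × $16 = $16
  F2–D3: 49 × $2 = $98
  F3–D2: 28 × $5 = $140
  F3–D3: 74 × $5 = $370
  F4–D1: 109 × $12 = $1308
Total = 1819 + 9 + 16 + 98 + 140 + 370 + 1308 = $3760.
(Supply check: F1 ships 108; F2 ships 50; F3 ships 102; F4 ships 109.)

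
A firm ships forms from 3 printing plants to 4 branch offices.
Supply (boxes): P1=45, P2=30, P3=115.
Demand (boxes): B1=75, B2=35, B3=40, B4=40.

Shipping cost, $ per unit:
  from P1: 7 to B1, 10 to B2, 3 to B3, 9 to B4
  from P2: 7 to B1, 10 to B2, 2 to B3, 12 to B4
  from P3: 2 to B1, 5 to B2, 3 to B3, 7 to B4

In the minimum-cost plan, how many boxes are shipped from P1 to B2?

Optimal shipments:
  P1->B3: 10 × $3 = $30
  P1->B4: 35 × $9 = $315
  P2->B3: 30 × $2 = $60
  P3->B1: 75 × $2 = $150
  P3->B2: 35 × $5 = $175
  P3->B4: 5 × $7 = $35
Total cost = $765.
The route P1→B2 is not used.

0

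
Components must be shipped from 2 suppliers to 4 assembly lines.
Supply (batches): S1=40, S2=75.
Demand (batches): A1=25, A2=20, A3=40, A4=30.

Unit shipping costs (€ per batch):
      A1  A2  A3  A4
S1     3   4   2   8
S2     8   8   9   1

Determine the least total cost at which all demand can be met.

470

One minimum-cost allocation:
  S1–A3: 40 × €2 = €80
  S2–A1: 25 × €8 = €200
  S2–A2: 20 × €8 = €160
  S2–A4: 30 × €1 = €30
Total = 80 + 200 + 160 + 30 = €470.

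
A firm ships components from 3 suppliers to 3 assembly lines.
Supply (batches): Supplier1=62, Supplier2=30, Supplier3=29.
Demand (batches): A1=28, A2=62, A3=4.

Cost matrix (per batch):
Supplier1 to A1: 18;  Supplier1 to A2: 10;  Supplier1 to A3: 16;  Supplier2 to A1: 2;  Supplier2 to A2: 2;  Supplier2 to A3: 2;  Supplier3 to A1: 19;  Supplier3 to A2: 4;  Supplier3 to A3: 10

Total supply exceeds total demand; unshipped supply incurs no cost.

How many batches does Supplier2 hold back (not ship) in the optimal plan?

0

An optimal plan:
  Supplier1 to A2: 35 × 10 = 350
  Supplier2 to A1: 28 × 2 = 56
  Supplier2 to A3: 2 × 2 = 4
  Supplier3 to A2: 27 × 4 = 108
  Supplier3 to A3: 2 × 10 = 20
Total cost = 538.
Supplier2 ships 30 of its 30, leaving 0.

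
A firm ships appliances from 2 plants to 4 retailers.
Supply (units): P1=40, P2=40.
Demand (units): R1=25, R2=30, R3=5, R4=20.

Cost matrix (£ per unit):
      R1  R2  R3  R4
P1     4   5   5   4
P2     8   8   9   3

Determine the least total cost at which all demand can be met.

A cheapest plan:
  P1 to R1: 25 × £4 = £100
  P1 to R2: 10 × £5 = £50
  P1 to R3: 5 × £5 = £25
  P2 to R2: 20 × £8 = £160
  P2 to R4: 20 × £3 = £60
Total = 100 + 50 + 25 + 160 + 60 = £395.
(Supply check: P1 ships 40; P2 ships 40.)

395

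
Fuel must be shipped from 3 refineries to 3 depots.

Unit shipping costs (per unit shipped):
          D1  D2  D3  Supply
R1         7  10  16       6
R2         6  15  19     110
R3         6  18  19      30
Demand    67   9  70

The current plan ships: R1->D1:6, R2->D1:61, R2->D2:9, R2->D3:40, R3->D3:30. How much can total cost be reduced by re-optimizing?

36

Current plan cost = 6·7 + 61·6 + 9·15 + 40·19 + 30·19 = 1873.
Optimal plan:
  R1->D2: 6 × 10 = 60
  R2->D1: 37 × 6 = 222
  R2->D2: 3 × 15 = 45
  R2->D3: 70 × 19 = 1330
  R3->D1: 30 × 6 = 180
Optimal cost = 1837.
Saving = 1873 − 1837 = 36.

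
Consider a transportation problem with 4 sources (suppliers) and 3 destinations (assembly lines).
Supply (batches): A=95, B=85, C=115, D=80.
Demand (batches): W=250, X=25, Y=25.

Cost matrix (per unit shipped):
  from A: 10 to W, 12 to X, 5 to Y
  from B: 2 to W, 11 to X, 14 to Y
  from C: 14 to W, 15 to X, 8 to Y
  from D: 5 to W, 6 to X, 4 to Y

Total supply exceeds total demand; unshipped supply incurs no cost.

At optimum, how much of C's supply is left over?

75

An optimal plan:
  A->W: 95 batches
  B->W: 85 batches
  C->W: 15 batches
  C->Y: 25 batches
  D->W: 55 batches
  D->X: 25 batches
Total cost = 1955.
C ships 40 of its 115, leaving 75.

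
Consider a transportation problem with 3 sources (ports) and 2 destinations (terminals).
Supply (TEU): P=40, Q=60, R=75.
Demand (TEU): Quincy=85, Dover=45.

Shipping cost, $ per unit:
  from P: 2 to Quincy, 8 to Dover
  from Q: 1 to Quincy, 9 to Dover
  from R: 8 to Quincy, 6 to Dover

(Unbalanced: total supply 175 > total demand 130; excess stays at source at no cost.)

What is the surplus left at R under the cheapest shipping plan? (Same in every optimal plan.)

30

An optimal plan:
  P->Quincy: 25 TEU
  Q->Quincy: 60 TEU
  R->Dover: 45 TEU
Total cost = $380.
R ships 45 of its 75, leaving 30.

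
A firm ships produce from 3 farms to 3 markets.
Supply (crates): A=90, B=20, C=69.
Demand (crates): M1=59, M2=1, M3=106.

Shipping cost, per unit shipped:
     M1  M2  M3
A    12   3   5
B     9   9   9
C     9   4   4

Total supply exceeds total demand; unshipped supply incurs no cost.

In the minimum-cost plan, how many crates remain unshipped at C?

Minimum-cost shipments:
  A→M2: 1 crates
  A→M3: 76 crates
  B→M1: 20 crates
  C→M1: 39 crates
  C→M3: 30 crates
Total cost = 1034.
C ships 69 of its 69, leaving 0.

0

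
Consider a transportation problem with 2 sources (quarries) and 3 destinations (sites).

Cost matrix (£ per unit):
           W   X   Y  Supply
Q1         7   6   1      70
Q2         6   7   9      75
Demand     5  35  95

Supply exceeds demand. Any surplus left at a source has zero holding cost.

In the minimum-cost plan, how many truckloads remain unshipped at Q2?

10

An optimal plan:
  Q1->Y: 70 truckloads
  Q2->W: 5 truckloads
  Q2->X: 35 truckloads
  Q2->Y: 25 truckloads
Total cost = £570.
Q2 ships 65 of its 75, leaving 10.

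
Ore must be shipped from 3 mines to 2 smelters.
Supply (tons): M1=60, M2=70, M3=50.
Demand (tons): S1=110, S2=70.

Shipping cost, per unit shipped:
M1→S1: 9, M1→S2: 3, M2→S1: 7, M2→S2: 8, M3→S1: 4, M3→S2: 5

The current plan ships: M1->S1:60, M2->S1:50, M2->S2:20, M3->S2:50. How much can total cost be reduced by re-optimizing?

Current plan cost = 60·9 + 50·7 + 20·8 + 50·5 = 1300.
Optimal plan:
  M1–S2: 60 × 3 = 180
  M2–S1: 70 × 7 = 490
  M3–S1: 40 × 4 = 160
  M3–S2: 10 × 5 = 50
Optimal cost = 880.
Saving = 1300 − 880 = 420.

420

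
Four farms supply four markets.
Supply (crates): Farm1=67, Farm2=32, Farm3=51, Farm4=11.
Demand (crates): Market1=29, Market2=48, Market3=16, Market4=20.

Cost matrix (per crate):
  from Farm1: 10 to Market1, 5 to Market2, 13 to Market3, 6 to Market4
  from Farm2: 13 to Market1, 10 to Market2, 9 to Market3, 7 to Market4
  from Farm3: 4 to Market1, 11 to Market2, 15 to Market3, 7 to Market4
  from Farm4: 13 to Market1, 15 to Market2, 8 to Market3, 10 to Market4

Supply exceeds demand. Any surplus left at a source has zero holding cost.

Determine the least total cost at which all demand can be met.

610

A cheapest plan:
  Farm1–Market2: 48 crates
  Farm1–Market4: 19 crates
  Farm2–Market3: 5 crates
  Farm2–Market4: 1 crates
  Farm3–Market1: 29 crates
  Farm4–Market3: 11 crates
Total cost = 610.
(Supply check: Farm1 ships 67; Farm2 ships 6; Farm3 ships 29; Farm4 ships 11.)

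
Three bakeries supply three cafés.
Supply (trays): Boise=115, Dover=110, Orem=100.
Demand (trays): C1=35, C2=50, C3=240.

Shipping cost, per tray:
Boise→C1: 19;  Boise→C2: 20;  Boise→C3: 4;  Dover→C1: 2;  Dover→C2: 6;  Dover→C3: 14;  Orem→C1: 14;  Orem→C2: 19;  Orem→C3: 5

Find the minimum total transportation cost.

1680

Optimal allocation:
  Boise->C3: 115 × 4 = 460
  Dover->C1: 35 × 2 = 70
  Dover->C2: 50 × 6 = 300
  Dover->C3: 25 × 14 = 350
  Orem->C3: 100 × 5 = 500
Total = 460 + 70 + 300 + 350 + 500 = 1680.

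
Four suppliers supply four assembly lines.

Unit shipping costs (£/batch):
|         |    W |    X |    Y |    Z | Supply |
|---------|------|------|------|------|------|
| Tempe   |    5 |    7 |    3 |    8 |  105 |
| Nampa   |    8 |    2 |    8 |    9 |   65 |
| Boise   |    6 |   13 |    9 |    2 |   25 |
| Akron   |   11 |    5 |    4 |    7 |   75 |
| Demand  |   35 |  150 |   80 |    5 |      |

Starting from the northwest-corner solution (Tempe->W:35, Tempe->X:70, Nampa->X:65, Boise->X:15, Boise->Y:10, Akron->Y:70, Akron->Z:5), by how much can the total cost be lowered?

375

Current plan cost = 35·5 + 70·7 + 65·2 + 15·13 + 10·9 + 70·4 + 5·7 = £1395.
Optimal plan:
  Tempe to W: 15 × £5 = £75
  Tempe to X: 10 × £7 = £70
  Tempe to Y: 80 × £3 = £240
  Nampa to X: 65 × £2 = £130
  Boise to W: 20 × £6 = £120
  Boise to Z: 5 × £2 = £10
  Akron to X: 75 × £5 = £375
Optimal cost = £1020.
Saving = 1395 − 1020 = £375.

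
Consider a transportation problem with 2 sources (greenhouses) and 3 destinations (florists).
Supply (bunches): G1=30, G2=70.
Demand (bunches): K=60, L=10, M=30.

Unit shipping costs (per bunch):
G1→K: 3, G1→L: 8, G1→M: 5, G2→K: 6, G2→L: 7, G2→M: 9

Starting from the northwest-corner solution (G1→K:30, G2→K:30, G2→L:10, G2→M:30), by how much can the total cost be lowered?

Current plan cost = 30·3 + 30·6 + 10·7 + 30·9 = 610.
Optimal plan:
  G1–M: 30 × 5 = 150
  G2–K: 60 × 6 = 360
  G2–L: 10 × 7 = 70
Optimal cost = 580.
Saving = 610 − 580 = 30.

30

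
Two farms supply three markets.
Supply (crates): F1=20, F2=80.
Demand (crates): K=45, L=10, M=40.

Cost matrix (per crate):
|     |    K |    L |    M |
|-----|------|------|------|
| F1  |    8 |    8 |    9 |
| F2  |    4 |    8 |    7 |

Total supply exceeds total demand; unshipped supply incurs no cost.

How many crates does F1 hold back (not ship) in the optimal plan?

5

Minimum-cost shipments:
  F1 to L: 10 × 8 = 80
  F1 to M: 5 × 9 = 45
  F2 to K: 45 × 4 = 180
  F2 to M: 35 × 7 = 245
Total cost = 550.
F1 ships 15 of its 20, leaving 5.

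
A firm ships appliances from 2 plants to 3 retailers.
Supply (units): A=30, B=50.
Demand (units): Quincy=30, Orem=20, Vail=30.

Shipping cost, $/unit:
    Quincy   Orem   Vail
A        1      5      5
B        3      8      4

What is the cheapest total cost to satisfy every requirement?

290

A cheapest plan:
  A->Quincy: 10 × $1 = $10
  A->Orem: 20 × $5 = $100
  B->Quincy: 20 × $3 = $60
  B->Vail: 30 × $4 = $120
Total = 10 + 100 + 60 + 120 = $290.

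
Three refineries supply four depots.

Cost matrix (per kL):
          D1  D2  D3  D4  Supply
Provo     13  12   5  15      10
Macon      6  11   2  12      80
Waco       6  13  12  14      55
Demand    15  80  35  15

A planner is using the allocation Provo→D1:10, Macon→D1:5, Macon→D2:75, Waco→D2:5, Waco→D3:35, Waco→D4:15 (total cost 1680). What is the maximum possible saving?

Current plan cost = 10·13 + 5·6 + 75·11 + 5·13 + 35·12 + 15·14 = 1680.
Optimal plan:
  Provo–D2: 10 × 12 = 120
  Macon–D2: 45 × 11 = 495
  Macon–D3: 35 × 2 = 70
  Waco–D1: 15 × 6 = 90
  Waco–D2: 25 × 13 = 325
  Waco–D4: 15 × 14 = 210
Optimal cost = 1310.
Saving = 1680 − 1310 = 370.

370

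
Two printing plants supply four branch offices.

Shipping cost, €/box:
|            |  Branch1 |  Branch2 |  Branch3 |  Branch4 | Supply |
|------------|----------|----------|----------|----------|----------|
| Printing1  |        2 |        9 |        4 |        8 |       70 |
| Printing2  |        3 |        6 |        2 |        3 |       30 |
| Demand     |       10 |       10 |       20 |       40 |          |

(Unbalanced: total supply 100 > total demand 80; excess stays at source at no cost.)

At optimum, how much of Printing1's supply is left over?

Minimum-cost shipments:
  Printing1->Branch1: 10 boxes
  Printing1->Branch2: 10 boxes
  Printing1->Branch3: 20 boxes
  Printing1->Branch4: 10 boxes
  Printing2->Branch4: 30 boxes
Total cost = €360.
Printing1 ships 50 of its 70, leaving 20.

20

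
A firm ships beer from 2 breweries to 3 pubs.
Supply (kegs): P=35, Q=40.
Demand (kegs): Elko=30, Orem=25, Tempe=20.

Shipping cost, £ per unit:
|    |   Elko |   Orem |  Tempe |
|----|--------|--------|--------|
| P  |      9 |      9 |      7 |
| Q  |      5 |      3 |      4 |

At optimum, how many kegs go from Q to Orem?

25

The minimum-cost plan:
  P->Elko: 15 × £9 = £135
  P->Tempe: 20 × £7 = £140
  Q->Elko: 15 × £5 = £75
  Q->Orem: 25 × £3 = £75
Total cost = £425.
So Q→Orem carries 25 kegs.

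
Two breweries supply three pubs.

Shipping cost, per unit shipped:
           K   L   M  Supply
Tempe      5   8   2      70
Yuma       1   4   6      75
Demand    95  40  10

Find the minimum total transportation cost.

515

An optimal shipping plan:
  Tempe→K: 20 × 5 = 100
  Tempe→L: 40 × 8 = 320
  Tempe→M: 10 × 2 = 20
  Yuma→K: 75 × 1 = 75
Total = 100 + 320 + 20 + 75 = 515.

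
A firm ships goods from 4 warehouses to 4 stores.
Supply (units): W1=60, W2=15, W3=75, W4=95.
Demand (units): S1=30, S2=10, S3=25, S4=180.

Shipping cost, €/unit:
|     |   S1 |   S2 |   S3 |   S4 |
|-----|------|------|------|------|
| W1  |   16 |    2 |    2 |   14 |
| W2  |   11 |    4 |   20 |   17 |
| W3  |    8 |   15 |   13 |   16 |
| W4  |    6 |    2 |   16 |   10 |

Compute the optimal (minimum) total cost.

An optimal shipping plan:
  W1 to S3: 25 × €2 = €50
  W1 to S4: 35 × €14 = €490
  W2 to S2: 10 × €4 = €40
  W2 to S4: 5 × €17 = €85
  W3 to S1: 30 × €8 = €240
  W3 to S4: 45 × €16 = €720
  W4 to S4: 95 × €10 = €950
Total = 50 + 490 + 40 + 85 + 240 + 720 + 950 = €2575.

2575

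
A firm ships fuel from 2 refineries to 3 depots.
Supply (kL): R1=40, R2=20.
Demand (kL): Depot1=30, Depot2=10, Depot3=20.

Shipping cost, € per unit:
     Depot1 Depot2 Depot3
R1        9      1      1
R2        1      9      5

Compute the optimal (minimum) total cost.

140

Optimal allocation:
  R1–Depot1: 10 kL
  R1–Depot2: 10 kL
  R1–Depot3: 20 kL
  R2–Depot1: 20 kL
Total cost = €140.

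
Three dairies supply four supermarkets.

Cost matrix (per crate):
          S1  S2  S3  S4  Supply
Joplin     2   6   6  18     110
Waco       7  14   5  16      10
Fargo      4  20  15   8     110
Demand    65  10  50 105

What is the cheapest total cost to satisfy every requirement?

1330

Optimal allocation:
  Joplin->S1: 60 crates
  Joplin->S2: 10 crates
  Joplin->S3: 40 crates
  Waco->S3: 10 crates
  Fargo->S1: 5 crates
  Fargo->S4: 105 crates
Total cost = 1330.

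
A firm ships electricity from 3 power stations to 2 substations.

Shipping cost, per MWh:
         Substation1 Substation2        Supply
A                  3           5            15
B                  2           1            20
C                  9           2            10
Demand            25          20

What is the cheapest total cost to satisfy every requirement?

Optimal allocation:
  A to Substation1: 15 × 3 = 45
  B to Substation1: 10 × 2 = 20
  B to Substation2: 10 × 1 = 10
  C to Substation2: 10 × 2 = 20
Total = 45 + 20 + 10 + 20 = 95.
(Supply check: A ships 15; B ships 20; C ships 10.)

95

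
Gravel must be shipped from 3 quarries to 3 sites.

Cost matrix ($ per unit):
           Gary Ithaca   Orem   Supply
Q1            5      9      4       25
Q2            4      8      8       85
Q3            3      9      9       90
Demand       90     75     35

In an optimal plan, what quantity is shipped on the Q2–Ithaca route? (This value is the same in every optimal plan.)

The minimum-cost plan:
  Q1 to Orem: 25 × $4 = $100
  Q2 to Ithaca: 75 × $8 = $600
  Q2 to Orem: 10 × $8 = $80
  Q3 to Gary: 90 × $3 = $270
Total cost = $1050.
So Q2→Ithaca carries 75 truckloads.

75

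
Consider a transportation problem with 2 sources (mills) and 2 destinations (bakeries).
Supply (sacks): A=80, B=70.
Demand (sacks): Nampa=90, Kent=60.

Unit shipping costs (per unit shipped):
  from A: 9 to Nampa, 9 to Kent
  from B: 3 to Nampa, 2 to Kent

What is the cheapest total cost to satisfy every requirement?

An optimal shipping plan:
  A–Nampa: 80 × 9 = 720
  B–Nampa: 10 × 3 = 30
  B–Kent: 60 × 2 = 120
Total = 720 + 30 + 120 = 870.
(Supply check: A ships 80; B ships 70.)

870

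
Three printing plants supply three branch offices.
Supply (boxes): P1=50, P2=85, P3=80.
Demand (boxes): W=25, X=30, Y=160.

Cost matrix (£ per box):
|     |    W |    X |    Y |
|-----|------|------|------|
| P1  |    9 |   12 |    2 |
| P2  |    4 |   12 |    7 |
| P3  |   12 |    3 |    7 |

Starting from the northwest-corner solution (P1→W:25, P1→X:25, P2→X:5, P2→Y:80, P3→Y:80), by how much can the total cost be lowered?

Current plan cost = 25·9 + 25·12 + 5·12 + 80·7 + 80·7 = £1705.
Optimal plan:
  P1->Y: 50 × £2 = £100
  P2->W: 25 × £4 = £100
  P2->Y: 60 × £7 = £420
  P3->X: 30 × £3 = £90
  P3->Y: 50 × £7 = £350
Optimal cost = £1060.
Saving = 1705 − 1060 = £645.

645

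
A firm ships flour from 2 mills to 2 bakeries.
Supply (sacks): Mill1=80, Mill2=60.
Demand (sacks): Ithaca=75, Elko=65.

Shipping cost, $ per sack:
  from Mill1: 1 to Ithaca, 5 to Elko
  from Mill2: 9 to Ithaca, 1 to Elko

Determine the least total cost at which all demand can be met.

160

A cheapest plan:
  Mill1 to Ithaca: 75 × $1 = $75
  Mill1 to Elko: 5 × $5 = $25
  Mill2 to Elko: 60 × $1 = $60
Total = 75 + 25 + 60 = $160.
(Supply check: Mill1 ships 80; Mill2 ships 60.)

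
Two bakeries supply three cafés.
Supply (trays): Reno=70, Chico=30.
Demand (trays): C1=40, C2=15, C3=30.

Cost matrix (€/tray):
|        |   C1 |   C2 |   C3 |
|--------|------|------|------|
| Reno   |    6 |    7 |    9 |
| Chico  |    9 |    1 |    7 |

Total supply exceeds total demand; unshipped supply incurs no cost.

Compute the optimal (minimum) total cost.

An optimal shipping plan:
  Reno to C1: 40 × €6 = €240
  Reno to C3: 15 × €9 = €135
  Chico to C2: 15 × €1 = €15
  Chico to C3: 15 × €7 = €105
Total = 240 + 135 + 15 + 105 = €495.
(Supply check: Reno ships 55; Chico ships 30.)

495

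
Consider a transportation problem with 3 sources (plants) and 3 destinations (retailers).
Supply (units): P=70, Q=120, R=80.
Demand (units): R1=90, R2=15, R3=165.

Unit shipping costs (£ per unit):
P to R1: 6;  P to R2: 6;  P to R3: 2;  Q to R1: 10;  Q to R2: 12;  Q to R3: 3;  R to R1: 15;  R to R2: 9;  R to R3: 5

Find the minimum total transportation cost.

1380

One minimum-cost allocation:
  P to R1: 70 × £6 = £420
  Q to R1: 20 × £10 = £200
  Q to R3: 100 × £3 = £300
  R to R2: 15 × £9 = £135
  R to R3: 65 × £5 = £325
Total = 420 + 200 + 300 + 135 + 325 = £1380.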